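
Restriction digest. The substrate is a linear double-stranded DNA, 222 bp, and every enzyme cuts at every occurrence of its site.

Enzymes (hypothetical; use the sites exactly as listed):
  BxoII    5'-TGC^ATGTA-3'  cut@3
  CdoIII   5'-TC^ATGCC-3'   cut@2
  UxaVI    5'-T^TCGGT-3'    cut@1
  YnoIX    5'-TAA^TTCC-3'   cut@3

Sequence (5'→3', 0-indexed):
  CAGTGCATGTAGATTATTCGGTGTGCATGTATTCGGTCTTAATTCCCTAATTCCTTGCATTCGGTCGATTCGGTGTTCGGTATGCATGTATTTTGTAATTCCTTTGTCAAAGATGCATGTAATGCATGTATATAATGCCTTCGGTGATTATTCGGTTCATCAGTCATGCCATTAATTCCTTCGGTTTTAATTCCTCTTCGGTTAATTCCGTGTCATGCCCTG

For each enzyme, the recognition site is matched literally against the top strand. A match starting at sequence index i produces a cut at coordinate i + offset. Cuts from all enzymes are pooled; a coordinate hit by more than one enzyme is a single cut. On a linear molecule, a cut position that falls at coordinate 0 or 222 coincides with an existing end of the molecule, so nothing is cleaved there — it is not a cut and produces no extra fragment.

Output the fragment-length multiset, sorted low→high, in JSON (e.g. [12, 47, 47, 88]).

Per-enzyme occurrences:
  BxoII TGCATGTA/3: at [3, 23, 82, 113, 122] ⇒ [6, 26, 85, 116, 125]
  CdoIII TCATGCC/2: at [163, 212] ⇒ [165, 214]
  UxaVI TTCGGT/1: at [16, 31, 59, 68, 75, 139, 150, 179, 196] ⇒ [17, 32, 60, 69, 76, 140, 151, 180, 197]
  YnoIX TAATTCC/3: at [39, 47, 95, 172, 187, 202] ⇒ [42, 50, 98, 175, 190, 205]

All cut coordinates (distinct, sorted): [6, 17, 26, 32, 42, 50, 60, 69, 76, 85, 98, 116, 125, 140, 151, 165, 175, 180, 190, 197, 205, 214]

Fragments:
  [0,6): 6 bp
  [6,17): 11 bp
  [17,26): 9 bp
  [26,32): 6 bp
  [32,42): 10 bp
  [42,50): 8 bp
  [50,60): 10 bp
  [60,69): 9 bp
  [69,76): 7 bp
  [76,85): 9 bp
  [85,98): 13 bp
  [98,116): 18 bp
  [116,125): 9 bp
  [125,140): 15 bp
  [140,151): 11 bp
  [151,165): 14 bp
  [165,175): 10 bp
  [175,180): 5 bp
  [180,190): 10 bp
  [190,197): 7 bp
  [197,205): 8 bp
  [205,214): 9 bp
  [214,222): 8 bp

[5,6,6,7,7,8,8,8,9,9,9,9,9,10,10,10,10,11,11,13,14,15,18]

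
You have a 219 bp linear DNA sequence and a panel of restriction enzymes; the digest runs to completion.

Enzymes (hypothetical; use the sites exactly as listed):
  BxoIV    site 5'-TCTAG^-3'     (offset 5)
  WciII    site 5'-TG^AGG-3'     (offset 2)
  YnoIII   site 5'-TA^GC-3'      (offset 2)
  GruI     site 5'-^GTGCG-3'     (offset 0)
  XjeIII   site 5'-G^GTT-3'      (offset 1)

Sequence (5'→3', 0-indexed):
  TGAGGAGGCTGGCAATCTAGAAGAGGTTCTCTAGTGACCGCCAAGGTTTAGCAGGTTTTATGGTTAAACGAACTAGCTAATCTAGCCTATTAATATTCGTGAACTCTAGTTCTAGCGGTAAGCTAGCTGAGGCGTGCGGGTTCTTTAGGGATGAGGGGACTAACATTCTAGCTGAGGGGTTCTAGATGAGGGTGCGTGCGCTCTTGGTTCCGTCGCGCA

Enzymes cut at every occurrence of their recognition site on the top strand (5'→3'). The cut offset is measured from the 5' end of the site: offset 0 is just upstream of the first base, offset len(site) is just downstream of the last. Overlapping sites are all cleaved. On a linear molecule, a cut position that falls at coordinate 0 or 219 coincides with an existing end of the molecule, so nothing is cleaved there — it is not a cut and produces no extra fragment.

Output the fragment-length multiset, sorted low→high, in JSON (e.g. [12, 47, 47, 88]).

Per-enzyme occurrences:
  BxoIV (TCTAG, off=5): starts [15, 29, 80, 104, 110, 166, 180] → cuts [20, 34, 85, 109, 115, 171, 185]
  WciII (TGAGG, off=2): starts [0, 127, 151, 172, 186] → cuts [2, 129, 153, 174, 188]
  YnoIII (TAGC, off=2): starts [48, 73, 82, 112, 123, 168] → cuts [50, 75, 84, 114, 125, 170]
  GruI (GTGCG, off=0): starts [133, 191, 195] → cuts [133, 191, 195]
  XjeIII (GGTT, off=1): starts [24, 44, 53, 61, 138, 177, 205] → cuts [25, 45, 54, 62, 139, 178, 206]

Pooled cuts: [2, 20, 25, 34, 45, 50, 54, 62, 75, 84, 85, 109, 114, 115, 125, 129, 133, 139, 153, 170, 171, 174, 178, 185, 188, 191, 195, 206]

Fragment lengths:
  [0,2): 2 bp
  [2,20): 18 bp
  [20,25): 5 bp
  [25,34): 9 bp
  [34,45): 11 bp
  [45,50): 5 bp
  [50,54): 4 bp
  [54,62): 8 bp
  [62,75): 13 bp
  [75,84): 9 bp
  [84,85): 1 bp
  [85,109): 24 bp
  [109,114): 5 bp
  [114,115): 1 bp
  [115,125): 10 bp
  [125,129): 4 bp
  [129,133): 4 bp
  [133,139): 6 bp
  [139,153): 14 bp
  [153,170): 17 bp
  [170,171): 1 bp
  [171,174): 3 bp
  [174,178): 4 bp
  [178,185): 7 bp
  [185,188): 3 bp
  [188,191): 3 bp
  [191,195): 4 bp
  [195,206): 11 bp
  [206,219): 13 bp

[1,1,1,2,3,3,3,4,4,4,4,4,5,5,5,6,7,8,9,9,10,11,11,13,13,14,17,18,24]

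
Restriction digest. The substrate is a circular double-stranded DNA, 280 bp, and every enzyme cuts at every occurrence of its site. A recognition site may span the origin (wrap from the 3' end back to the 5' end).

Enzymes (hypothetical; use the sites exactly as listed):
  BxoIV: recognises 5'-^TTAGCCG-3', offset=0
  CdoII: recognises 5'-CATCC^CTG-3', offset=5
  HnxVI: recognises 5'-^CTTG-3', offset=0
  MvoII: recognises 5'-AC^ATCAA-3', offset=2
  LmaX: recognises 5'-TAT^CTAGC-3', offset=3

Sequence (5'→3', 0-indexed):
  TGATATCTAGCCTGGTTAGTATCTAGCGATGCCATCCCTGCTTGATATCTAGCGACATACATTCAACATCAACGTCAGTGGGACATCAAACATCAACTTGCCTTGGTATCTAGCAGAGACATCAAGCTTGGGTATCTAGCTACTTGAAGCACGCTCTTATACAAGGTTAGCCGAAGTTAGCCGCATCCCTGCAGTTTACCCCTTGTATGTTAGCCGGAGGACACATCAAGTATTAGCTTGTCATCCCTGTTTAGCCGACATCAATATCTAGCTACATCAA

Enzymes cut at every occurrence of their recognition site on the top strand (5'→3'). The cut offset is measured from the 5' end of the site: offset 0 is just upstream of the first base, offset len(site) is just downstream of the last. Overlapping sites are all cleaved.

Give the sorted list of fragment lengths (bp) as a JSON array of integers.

[3,4,5,5,6,7,7,8,8,8,8,8,9,9,10,10,11,11,12,12,13,15,15,16,17,19,24]

Site scan:
  BxoIV (TTAGCCG, off=0): starts [166, 176, 209, 250] → cuts [166, 176, 209, 250]
  CdoII (CATCCCTG, off=5): starts [32, 183, 241] → cuts [37, 188, 246]
  HnxVI (CTTG, off=0): starts [40, 96, 101, 126, 142, 201, 236] → cuts [40, 96, 101, 126, 142, 201, 236]
  MvoII (ACATCAA, off=2): starts [65, 82, 89, 118, 222, 257, 273] → cuts [67, 84, 91, 120, 224, 259, 275]
  LmaX (TATCTAGC, off=3): starts [3, 19, 45, 106, 132, 264] → cuts [6, 22, 48, 109, 135, 267]

All cut coordinates (distinct, sorted): [6, 22, 37, 40, 48, 67, 84, 91, 96, 101, 109, 120, 126, 135, 142, 166, 176, 188, 201, 209, 224, 236, 246, 250, 259, 267, 275]

Fragment lengths:
  6→22: 16 bp
  22→37: 15 bp
  37→40: 3 bp
  40→48: 8 bp
  48→67: 19 bp
  67→84: 17 bp
  84→91: 7 bp
  91→96: 5 bp
  96→101: 5 bp
  101→109: 8 bp
  109→120: 11 bp
  120→126: 6 bp
  126→135: 9 bp
  135→142: 7 bp
  142→166: 24 bp
  166→176: 10 bp
  176→188: 12 bp
  188→201: 13 bp
  201→209: 8 bp
  209→224: 15 bp
  224→236: 12 bp
  236→246: 10 bp
  246→250: 4 bp
  250→259: 9 bp
  259→267: 8 bp
  267→275: 8 bp
  275→6 (wrap): 280-275+6 = 11 bp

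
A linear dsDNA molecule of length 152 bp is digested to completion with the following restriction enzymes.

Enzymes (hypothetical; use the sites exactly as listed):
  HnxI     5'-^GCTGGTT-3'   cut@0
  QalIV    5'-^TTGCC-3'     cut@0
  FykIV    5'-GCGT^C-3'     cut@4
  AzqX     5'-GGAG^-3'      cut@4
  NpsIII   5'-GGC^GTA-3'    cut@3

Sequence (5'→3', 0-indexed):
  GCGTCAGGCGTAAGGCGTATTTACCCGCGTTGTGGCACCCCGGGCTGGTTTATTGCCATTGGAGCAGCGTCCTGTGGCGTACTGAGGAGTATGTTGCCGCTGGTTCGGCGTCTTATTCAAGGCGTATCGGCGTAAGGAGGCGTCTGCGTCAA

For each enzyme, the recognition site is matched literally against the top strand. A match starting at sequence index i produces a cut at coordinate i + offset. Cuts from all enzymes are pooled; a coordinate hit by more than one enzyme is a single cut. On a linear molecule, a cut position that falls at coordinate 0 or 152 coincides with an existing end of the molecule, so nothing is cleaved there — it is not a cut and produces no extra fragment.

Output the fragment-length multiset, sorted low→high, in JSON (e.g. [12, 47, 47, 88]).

Per-enzyme occurrences:
  HnxI GCTGGTT/0: at [43, 98] ⇒ [43, 98]
  QalIV TTGCC/0: at [52, 93] ⇒ [52, 93]
  FykIV GCGTC/4: at [0, 66, 107, 139, 145] ⇒ [4, 70, 111, 143, 149]
  AzqX GGAG/4: at [60, 85, 135] ⇒ [64, 89, 139]
  NpsIII GGCGTA/3: at [6, 13, 75, 120, 128] ⇒ [9, 16, 78, 123, 131]

Pooled cuts: [4, 9, 16, 43, 52, 64, 70, 78, 89, 93, 98, 111, 123, 131, 139, 143, 149]

Fragment lengths:
  [0,4): 4 bp
  [4,9): 5 bp
  [9,16): 7 bp
  [16,43): 27 bp
  [43,52): 9 bp
  [52,64): 12 bp
  [64,70): 6 bp
  [70,78): 8 bp
  [78,89): 11 bp
  [89,93): 4 bp
  [93,98): 5 bp
  [98,111): 13 bp
  [111,123): 12 bp
  [123,131): 8 bp
  [131,139): 8 bp
  [139,143): 4 bp
  [143,149): 6 bp
  [149,152): 3 bp

[3,4,4,4,5,5,6,6,7,8,8,8,9,11,12,12,13,27]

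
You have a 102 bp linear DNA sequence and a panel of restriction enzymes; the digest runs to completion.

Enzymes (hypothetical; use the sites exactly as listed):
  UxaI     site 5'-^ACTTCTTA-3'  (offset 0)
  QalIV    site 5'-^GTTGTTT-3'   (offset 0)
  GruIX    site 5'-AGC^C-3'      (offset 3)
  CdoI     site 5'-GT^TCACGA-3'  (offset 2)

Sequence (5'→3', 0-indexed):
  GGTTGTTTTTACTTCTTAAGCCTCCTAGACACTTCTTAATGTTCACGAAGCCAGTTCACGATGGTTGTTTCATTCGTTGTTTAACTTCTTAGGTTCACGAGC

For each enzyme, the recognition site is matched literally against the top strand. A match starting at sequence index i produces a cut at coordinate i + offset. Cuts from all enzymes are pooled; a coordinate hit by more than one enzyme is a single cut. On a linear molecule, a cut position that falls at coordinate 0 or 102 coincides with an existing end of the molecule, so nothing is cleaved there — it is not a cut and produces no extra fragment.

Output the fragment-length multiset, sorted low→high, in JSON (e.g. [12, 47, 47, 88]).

Site scan:
  UxaI ACTTCTTA/0: at [10, 30, 83] ⇒ [10, 30, 83]
  QalIV GTTGTTT/0: at [1, 63, 75] ⇒ [1, 63, 75]
  GruIX AGCC/3: at [18, 48] ⇒ [21, 51]
  CdoI GTTCACGA/2: at [40, 53, 92] ⇒ [42, 55, 94]

All cut coordinates (distinct, sorted): [1, 10, 21, 30, 42, 51, 55, 63, 75, 83, 94]

Fragment lengths:
  [0,1): 1 bp
  [1,10): 9 bp
  [10,21): 11 bp
  [21,30): 9 bp
  [30,42): 12 bp
  [42,51): 9 bp
  [51,55): 4 bp
  [55,63): 8 bp
  [63,75): 12 bp
  [75,83): 8 bp
  [83,94): 11 bp
  [94,102): 8 bp

[1,4,8,8,8,9,9,9,11,11,12,12]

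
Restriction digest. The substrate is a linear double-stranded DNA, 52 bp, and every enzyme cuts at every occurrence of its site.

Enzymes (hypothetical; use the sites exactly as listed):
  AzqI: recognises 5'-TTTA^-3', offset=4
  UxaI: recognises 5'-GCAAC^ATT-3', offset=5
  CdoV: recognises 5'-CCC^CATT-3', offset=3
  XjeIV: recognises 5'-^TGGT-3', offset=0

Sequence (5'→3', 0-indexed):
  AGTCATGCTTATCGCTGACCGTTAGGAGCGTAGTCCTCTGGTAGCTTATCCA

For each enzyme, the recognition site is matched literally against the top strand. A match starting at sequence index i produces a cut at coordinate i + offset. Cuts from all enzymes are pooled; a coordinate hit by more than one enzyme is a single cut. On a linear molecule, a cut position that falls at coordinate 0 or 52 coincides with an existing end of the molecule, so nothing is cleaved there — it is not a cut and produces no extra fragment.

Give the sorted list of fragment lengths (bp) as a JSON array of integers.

[14,38]

Scan for sites:
  AzqI (TTTA, off=4): no sites
  UxaI (GCAACATT, off=5): no sites
  CdoV (CCCCATT, off=3): no sites
  XjeIV (TGGT, off=0): starts [38] → cuts [38]

All cut coordinates (distinct, sorted): [38]

Fragment lengths:
  [0,38): 38 bp
  [38,52): 14 bp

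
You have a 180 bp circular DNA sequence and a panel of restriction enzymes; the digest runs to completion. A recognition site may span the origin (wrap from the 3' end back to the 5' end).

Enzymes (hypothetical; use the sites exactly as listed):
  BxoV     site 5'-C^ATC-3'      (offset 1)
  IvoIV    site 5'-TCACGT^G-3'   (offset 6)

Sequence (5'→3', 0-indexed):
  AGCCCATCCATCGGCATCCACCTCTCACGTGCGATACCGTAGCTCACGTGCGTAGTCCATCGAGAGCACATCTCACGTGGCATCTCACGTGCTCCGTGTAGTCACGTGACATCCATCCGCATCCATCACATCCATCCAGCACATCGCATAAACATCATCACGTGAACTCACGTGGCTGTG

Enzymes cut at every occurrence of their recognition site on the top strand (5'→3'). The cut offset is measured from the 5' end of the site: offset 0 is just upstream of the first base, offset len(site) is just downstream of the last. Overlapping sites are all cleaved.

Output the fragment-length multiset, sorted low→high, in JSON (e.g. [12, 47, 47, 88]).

[3,3,3,4,4,4,4,5,6,6,7,9,9,9,9,10,11,11,12,15,17,19]

Site scan:
  BxoV CATC/1: at [4, 8, 14, 57, 68, 80, 109, 113, 119, 123, 128, 132, 141, 152, 155] ⇒ [5, 9, 15, 58, 69, 81, 110, 114, 120, 124, 129, 133, 142, 153, 156]
  IvoIV TCACGTG/6: at [24, 43, 72, 84, 101, 157, 167] ⇒ [30, 49, 78, 90, 107, 163, 173]

Pooled cuts: [5, 9, 15, 30, 49, 58, 69, 78, 81, 90, 107, 110, 114, 120, 124, 129, 133, 142, 153, 156, 163, 173]

Fragment lengths:
  5→9: 4 bp
  9→15: 6 bp
  15→30: 15 bp
  30→49: 19 bp
  49→58: 9 bp
  58→69: 11 bp
  69→78: 9 bp
  78→81: 3 bp
  81→90: 9 bp
  90→107: 17 bp
  107→110: 3 bp
  110→114: 4 bp
  114→120: 6 bp
  120→124: 4 bp
  124→129: 5 bp
  129→133: 4 bp
  133→142: 9 bp
  142→153: 11 bp
  153→156: 3 bp
  156→163: 7 bp
  163→173: 10 bp
  173→5 (wrap): 180-173+5 = 12 bp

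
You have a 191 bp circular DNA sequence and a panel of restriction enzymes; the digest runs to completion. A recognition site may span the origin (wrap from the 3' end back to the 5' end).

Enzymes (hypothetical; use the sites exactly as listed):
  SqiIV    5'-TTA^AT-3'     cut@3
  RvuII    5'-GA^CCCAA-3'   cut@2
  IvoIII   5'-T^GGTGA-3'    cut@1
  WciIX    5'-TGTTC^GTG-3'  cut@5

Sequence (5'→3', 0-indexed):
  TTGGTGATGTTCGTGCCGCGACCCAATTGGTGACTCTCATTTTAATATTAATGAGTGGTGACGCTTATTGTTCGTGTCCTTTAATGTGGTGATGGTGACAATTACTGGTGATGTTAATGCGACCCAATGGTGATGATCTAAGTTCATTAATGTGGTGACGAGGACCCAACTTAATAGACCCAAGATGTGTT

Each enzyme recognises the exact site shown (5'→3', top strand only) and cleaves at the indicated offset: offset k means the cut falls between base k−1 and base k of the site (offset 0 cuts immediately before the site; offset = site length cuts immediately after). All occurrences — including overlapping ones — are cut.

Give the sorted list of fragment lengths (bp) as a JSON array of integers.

Scan for sites:
  SqiIV (TTAAT, off=3): starts [41, 47, 80, 113, 146, 170] → cuts [44, 50, 83, 116, 149, 173]
  RvuII (GACCCAA, off=2): starts [19, 120, 162, 176] → cuts [21, 122, 164, 178]
  IvoIII (TGGTGA, off=1): starts [1, 27, 55, 86, 92, 105, 127, 152] → cuts [2, 28, 56, 87, 93, 106, 128, 153]
  WciIX (TGTTCGTG, off=5): starts [7, 68] → cuts [12, 73]

All cut coordinates (distinct, sorted): [2, 12, 21, 28, 44, 50, 56, 73, 83, 87, 93, 106, 116, 122, 128, 149, 153, 164, 173, 178]

Fragment lengths:
  2→12: 10 bp
  12→21: 9 bp
  21→28: 7 bp
  28→44: 16 bp
  44→50: 6 bp
  50→56: 6 bp
  56→73: 17 bp
  73→83: 10 bp
  83→87: 4 bp
  87→93: 6 bp
  93→106: 13 bp
  106→116: 10 bp
  116→122: 6 bp
  122→128: 6 bp
  128→149: 21 bp
  149→153: 4 bp
  153→164: 11 bp
  164→173: 9 bp
  173→178: 5 bp
  178→2 (wrap): 191-178+2 = 15 bp

[4,4,5,6,6,6,6,6,7,9,9,10,10,10,11,13,15,16,17,21]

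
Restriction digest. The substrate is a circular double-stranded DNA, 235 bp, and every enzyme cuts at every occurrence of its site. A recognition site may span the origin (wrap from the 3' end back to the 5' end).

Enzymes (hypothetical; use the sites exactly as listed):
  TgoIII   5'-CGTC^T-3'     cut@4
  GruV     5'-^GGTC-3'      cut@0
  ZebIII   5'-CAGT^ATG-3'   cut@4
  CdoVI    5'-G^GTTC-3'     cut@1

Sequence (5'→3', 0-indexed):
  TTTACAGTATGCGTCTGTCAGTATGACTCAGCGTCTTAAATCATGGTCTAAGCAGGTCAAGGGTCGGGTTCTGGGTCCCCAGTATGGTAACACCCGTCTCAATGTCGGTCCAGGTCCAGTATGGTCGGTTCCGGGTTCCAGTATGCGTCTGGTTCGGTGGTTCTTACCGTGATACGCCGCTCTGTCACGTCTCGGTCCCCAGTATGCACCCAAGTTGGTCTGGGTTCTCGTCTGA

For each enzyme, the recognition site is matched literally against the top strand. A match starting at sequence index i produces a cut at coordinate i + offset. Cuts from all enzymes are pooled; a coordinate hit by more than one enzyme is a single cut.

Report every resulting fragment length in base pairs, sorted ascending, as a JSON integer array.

Scan for sites:
  TgoIII CGTCT/4: at [11, 31, 94, 145, 187, 228] ⇒ [15, 35, 98, 149, 191, 232]
  GruV GGTC/0: at [44, 54, 61, 73, 106, 112, 122, 193, 216] ⇒ [44, 54, 61, 73, 106, 112, 122, 193, 216]
  ZebIII CAGTATG/4: at [4, 18, 79, 116, 138, 199] ⇒ [8, 22, 83, 120, 142, 203]
  CdoVI GGTTC/1: at [66, 126, 133, 150, 158, 222] ⇒ [67, 127, 134, 151, 159, 223]

All cut coordinates (distinct, sorted): [8, 15, 22, 35, 44, 54, 61, 67, 73, 83, 98, 106, 112, 120, 122, 127, 134, 142, 149, 151, 159, 191, 193, 203, 216, 223, 232]

Fragment lengths:
  8→15: 7 bp
  15→22: 7 bp
  22→35: 13 bp
  35→44: 9 bp
  44→54: 10 bp
  54→61: 7 bp
  61→67: 6 bp
  67→73: 6 bp
  73→83: 10 bp
  83→98: 15 bp
  98→106: 8 bp
  106→112: 6 bp
  112→120: 8 bp
  120→122: 2 bp
  122→127: 5 bp
  127→134: 7 bp
  134→142: 8 bp
  142→149: 7 bp
  149→151: 2 bp
  151→159: 8 bp
  159→191: 32 bp
  191→193: 2 bp
  193→203: 10 bp
  203→216: 13 bp
  216→223: 7 bp
  223→232: 9 bp
  232→8 (wrap): 235-232+8 = 11 bp

[2,2,2,5,6,6,6,7,7,7,7,7,7,8,8,8,8,9,9,10,10,10,11,13,13,15,32]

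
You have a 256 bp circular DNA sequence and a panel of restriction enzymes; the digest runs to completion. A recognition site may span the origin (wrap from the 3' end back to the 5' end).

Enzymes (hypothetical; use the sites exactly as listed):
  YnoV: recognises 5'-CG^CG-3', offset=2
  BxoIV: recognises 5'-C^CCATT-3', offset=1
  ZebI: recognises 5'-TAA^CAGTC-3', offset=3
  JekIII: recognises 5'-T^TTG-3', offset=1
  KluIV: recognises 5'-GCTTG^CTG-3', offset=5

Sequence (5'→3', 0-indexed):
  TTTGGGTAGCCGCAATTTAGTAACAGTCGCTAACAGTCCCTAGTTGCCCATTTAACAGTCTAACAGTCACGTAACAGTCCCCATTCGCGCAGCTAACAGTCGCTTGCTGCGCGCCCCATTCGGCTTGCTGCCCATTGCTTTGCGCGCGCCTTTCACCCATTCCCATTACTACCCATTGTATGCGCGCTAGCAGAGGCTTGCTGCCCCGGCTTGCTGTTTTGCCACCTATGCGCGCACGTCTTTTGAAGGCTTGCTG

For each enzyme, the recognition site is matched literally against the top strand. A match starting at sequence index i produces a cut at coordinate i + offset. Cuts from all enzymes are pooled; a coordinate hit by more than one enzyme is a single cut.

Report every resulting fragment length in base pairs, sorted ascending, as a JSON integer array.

[2,4,4,4,5,5,5,6,6,7,8,8,8,9,10,10,10,10,10,11,11,12,12,13,14,14,16,22]

Per-enzyme occurrences:
  YnoV CGCG/2: at [85, 109, 142, 144, 182, 230] ⇒ [87, 111, 144, 146, 184, 232]
  BxoIV CCCATT/1: at [46, 79, 114, 130, 155, 161, 171] ⇒ [47, 80, 115, 131, 156, 162, 172]
  ZebI TAACAGTC/3: at [20, 30, 52, 60, 71, 93] ⇒ [23, 33, 55, 63, 74, 96]
  JekIII TTTG/1: at [0, 138, 217, 241] ⇒ [1, 139, 218, 242]
  KluIV GCTTGCTG/5: at [101, 122, 195, 208, 248] ⇒ [106, 127, 200, 213, 253]

All cut coordinates (distinct, sorted): [1, 23, 33, 47, 55, 63, 74, 80, 87, 96, 106, 111, 115, 127, 131, 139, 144, 146, 156, 162, 172, 184, 200, 213, 218, 232, 242, 253]

Fragment lengths:
  1→23: 22 bp
  23→33: 10 bp
  33→47: 14 bp
  47→55: 8 bp
  55→63: 8 bp
  63→74: 11 bp
  74→80: 6 bp
  80→87: 7 bp
  87→96: 9 bp
  96→106: 10 bp
  106→111: 5 bp
  111→115: 4 bp
  115→127: 12 bp
  127→131: 4 bp
  131→139: 8 bp
  139→144: 5 bp
  144→146: 2 bp
  146→156: 10 bp
  156→162: 6 bp
  162→172: 10 bp
  172→184: 12 bp
  184→200: 16 bp
  200→213: 13 bp
  213→218: 5 bp
  218→232: 14 bp
  232→242: 10 bp
  242→253: 11 bp
  253→1 (wrap): 256-253+1 = 4 bp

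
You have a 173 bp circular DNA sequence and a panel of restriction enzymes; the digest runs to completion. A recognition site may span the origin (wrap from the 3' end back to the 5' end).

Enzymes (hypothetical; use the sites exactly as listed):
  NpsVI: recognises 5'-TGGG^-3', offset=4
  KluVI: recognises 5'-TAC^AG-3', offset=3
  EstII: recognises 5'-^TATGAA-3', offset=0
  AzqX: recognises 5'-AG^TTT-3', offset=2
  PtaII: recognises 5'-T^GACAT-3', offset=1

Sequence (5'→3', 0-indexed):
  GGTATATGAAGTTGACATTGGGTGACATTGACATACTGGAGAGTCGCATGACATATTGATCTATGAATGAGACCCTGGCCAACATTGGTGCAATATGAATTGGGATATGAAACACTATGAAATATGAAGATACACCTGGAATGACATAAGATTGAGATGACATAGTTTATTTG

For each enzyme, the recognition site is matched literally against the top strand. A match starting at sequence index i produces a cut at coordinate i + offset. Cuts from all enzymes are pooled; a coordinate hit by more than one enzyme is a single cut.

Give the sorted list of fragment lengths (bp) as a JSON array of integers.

Scan for sites:
  NpsVI TGGG/4: at [18, 100, 171] ⇒ [2, 22, 104]
  KluVI (TACAG, off=3): no sites
  EstII TATGAA/0: at [4, 61, 93, 105, 115, 122] ⇒ [4, 61, 93, 105, 115, 122]
  AzqX AGTTT/2: at [163] ⇒ [165]
  PtaII TGACAT/1: at [12, 22, 28, 48, 141, 157] ⇒ [13, 23, 29, 49, 142, 158]

Pooled cuts: [2, 4, 13, 22, 23, 29, 49, 61, 93, 104, 105, 115, 122, 142, 158, 165]

Fragment lengths:
  2→4: 2 bp
  4→13: 9 bp
  13→22: 9 bp
  22→23: 1 bp
  23→29: 6 bp
  29→49: 20 bp
  49→61: 12 bp
  61→93: 32 bp
  93→104: 11 bp
  104→105: 1 bp
  105→115: 10 bp
  115→122: 7 bp
  122→142: 20 bp
  142→158: 16 bp
  158→165: 7 bp
  165→2 (wrap): 173-165+2 = 10 bp

[1,1,2,6,7,7,9,9,10,10,11,12,16,20,20,32]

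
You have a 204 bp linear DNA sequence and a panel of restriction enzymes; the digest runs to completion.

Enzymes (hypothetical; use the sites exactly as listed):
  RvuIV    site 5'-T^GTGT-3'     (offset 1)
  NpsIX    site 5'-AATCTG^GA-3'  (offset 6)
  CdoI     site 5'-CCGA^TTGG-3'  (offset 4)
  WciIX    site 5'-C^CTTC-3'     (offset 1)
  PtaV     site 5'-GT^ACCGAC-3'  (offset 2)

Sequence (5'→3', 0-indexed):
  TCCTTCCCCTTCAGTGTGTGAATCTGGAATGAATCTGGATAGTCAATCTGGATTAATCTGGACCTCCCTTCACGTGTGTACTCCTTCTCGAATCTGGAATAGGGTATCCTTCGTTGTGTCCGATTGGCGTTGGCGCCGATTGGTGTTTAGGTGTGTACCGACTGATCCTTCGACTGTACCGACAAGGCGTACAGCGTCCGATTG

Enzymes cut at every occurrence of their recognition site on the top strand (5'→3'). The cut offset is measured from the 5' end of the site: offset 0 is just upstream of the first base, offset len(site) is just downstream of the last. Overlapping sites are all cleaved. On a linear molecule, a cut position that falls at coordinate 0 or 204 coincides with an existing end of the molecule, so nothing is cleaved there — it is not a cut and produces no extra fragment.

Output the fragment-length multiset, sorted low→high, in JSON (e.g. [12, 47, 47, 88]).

Per-enzyme occurrences:
  RvuIV (TGTGT, off=1): starts [14, 74, 114, 151] → cuts [15, 75, 115, 152]
  NpsIX (AATCTGGA, off=6): starts [20, 31, 44, 54, 90] → cuts [26, 37, 50, 60, 96]
  CdoI (CCGATTGG, off=4): starts [119, 135] → cuts [123, 139]
  WciIX (CCTTC, off=1): starts [1, 7, 66, 82, 107, 166] → cuts [2, 8, 67, 83, 108, 167]
  PtaV (GTACCGAC, off=2): starts [154, 175] → cuts [156, 177]

Pooled cuts: [2, 8, 15, 26, 37, 50, 60, 67, 75, 83, 96, 108, 115, 123, 139, 152, 156, 167, 177]

Fragments:
  [0,2): 2 bp
  [2,8): 6 bp
  [8,15): 7 bp
  [15,26): 11 bp
  [26,37): 11 bp
  [37,50): 13 bp
  [50,60): 10 bp
  [60,67): 7 bp
  [67,75): 8 bp
  [75,83): 8 bp
  [83,96): 13 bp
  [96,108): 12 bp
  [108,115): 7 bp
  [115,123): 8 bp
  [123,139): 16 bp
  [139,152): 13 bp
  [152,156): 4 bp
  [156,167): 11 bp
  [167,177): 10 bp
  [177,204): 27 bp

[2,4,6,7,7,7,8,8,8,10,10,11,11,11,12,13,13,13,16,27]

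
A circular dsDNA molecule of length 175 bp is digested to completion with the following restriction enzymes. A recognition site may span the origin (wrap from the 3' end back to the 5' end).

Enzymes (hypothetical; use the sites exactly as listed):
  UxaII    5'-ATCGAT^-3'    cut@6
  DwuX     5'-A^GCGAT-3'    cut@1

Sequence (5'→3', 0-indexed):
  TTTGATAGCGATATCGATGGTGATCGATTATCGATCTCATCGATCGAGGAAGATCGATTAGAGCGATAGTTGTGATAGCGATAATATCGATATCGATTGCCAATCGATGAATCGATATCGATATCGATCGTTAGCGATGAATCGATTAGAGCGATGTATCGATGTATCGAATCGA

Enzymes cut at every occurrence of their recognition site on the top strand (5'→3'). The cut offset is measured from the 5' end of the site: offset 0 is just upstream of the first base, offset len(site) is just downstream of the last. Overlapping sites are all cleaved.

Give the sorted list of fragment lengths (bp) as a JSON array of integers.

[4,4,5,6,6,6,6,7,8,9,10,11,11,13,13,13,14,14,15]

Per-enzyme occurrences:
  UxaII (ATCGAT, off=6): starts [12, 22, 29, 38, 52, 85, 91, 102, 110, 116, 122, 140, 157, 170] → cuts [1, 18, 28, 35, 44, 58, 91, 97, 108, 116, 122, 128, 146, 163]
  DwuX (AGCGAT, off=1): starts [6, 61, 76, 132, 149] → cuts [7, 62, 77, 133, 150]

Pooled cuts: [1, 7, 18, 28, 35, 44, 58, 62, 77, 91, 97, 108, 116, 122, 128, 133, 146, 150, 163]

Fragment lengths:
  1→7: 6 bp
  7→18: 11 bp
  18→28: 10 bp
  28→35: 7 bp
  35→44: 9 bp
  44→58: 14 bp
  58→62: 4 bp
  62→77: 15 bp
  77→91: 14 bp
  91→97: 6 bp
  97→108: 11 bp
  108→116: 8 bp
  116→122: 6 bp
  122→128: 6 bp
  128→133: 5 bp
  133→146: 13 bp
  146→150: 4 bp
  150→163: 13 bp
  163→1 (wrap): 175-163+1 = 13 bp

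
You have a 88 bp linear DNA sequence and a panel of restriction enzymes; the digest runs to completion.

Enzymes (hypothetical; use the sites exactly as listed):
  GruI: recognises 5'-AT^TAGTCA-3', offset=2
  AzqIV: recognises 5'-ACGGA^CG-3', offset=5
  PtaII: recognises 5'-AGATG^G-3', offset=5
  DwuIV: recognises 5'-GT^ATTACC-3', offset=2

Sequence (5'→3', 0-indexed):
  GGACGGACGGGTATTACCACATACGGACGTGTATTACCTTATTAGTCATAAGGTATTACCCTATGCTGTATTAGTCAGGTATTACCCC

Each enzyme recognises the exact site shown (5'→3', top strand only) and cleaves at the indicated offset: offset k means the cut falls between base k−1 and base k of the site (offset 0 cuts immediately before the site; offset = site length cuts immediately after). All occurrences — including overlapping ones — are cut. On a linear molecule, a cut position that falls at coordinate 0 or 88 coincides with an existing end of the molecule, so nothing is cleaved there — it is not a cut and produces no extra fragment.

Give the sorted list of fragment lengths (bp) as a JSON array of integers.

Site scan:
  GruI (ATTAGTCA, off=2): starts [40, 69] → cuts [42, 71]
  AzqIV (ACGGACG, off=5): starts [2, 22] → cuts [7, 27]
  PtaII (AGATGG, off=5): no sites
  DwuIV (GTATTACC, off=2): starts [10, 30, 52, 78] → cuts [12, 32, 54, 80]

Pooled cuts: [7, 12, 27, 32, 42, 54, 71, 80]

Fragments:
  [0,7): 7 bp
  [7,12): 5 bp
  [12,27): 15 bp
  [27,32): 5 bp
  [32,42): 10 bp
  [42,54): 12 bp
  [54,71): 17 bp
  [71,80): 9 bp
  [80,88): 8 bp

[5,5,7,8,9,10,12,15,17]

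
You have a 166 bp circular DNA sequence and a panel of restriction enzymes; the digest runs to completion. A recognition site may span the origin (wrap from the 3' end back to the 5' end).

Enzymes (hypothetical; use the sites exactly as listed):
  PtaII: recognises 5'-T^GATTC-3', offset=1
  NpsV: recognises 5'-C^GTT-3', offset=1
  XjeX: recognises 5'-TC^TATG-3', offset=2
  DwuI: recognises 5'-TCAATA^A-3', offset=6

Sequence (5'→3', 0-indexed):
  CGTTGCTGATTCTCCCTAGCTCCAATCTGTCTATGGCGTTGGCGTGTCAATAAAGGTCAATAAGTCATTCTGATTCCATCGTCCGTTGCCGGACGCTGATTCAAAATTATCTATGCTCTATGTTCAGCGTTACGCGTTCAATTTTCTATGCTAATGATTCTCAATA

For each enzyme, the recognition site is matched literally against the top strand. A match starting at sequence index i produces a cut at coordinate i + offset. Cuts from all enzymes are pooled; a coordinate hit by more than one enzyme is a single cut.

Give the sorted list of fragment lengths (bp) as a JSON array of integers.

Scan for sites:
  PtaII TGATTC/1: at [6, 70, 96, 154] ⇒ [7, 71, 97, 155]
  NpsV CGTT/1: at [0, 36, 83, 127, 134] ⇒ [1, 37, 84, 128, 135]
  XjeX TCTATG/2: at [29, 109, 116, 144] ⇒ [31, 111, 118, 146]
  DwuI TCAATAA/6: at [46, 56] ⇒ [52, 62]

Pooled cuts: [1, 7, 31, 37, 52, 62, 71, 84, 97, 111, 118, 128, 135, 146, 155]

Fragments:
  1→7: 6 bp
  7→31: 24 bp
  31→37: 6 bp
  37→52: 15 bp
  52→62: 10 bp
  62→71: 9 bp
  71→84: 13 bp
  84→97: 13 bp
  97→111: 14 bp
  111→118: 7 bp
  118→128: 10 bp
  128→135: 7 bp
  135→146: 11 bp
  146→155: 9 bp
  155→1 (wrap): 166-155+1 = 12 bp

[6,6,7,7,9,9,10,10,11,12,13,13,14,15,24]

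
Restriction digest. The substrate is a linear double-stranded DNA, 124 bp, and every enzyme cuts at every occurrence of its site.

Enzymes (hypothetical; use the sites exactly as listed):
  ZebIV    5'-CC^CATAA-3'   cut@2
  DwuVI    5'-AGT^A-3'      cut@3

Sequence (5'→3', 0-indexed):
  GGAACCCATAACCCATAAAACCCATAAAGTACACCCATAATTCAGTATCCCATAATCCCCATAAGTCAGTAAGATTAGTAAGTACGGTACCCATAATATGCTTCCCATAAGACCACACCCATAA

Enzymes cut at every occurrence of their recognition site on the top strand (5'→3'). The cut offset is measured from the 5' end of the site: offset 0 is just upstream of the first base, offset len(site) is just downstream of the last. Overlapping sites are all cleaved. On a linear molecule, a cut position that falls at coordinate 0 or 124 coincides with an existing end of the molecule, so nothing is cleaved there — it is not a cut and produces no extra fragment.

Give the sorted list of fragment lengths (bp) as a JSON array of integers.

[4,4,5,5,6,7,8,8,9,9,9,11,11,14,14]

Per-enzyme occurrences:
  ZebIV (CCCATAA, off=2): starts [4, 11, 20, 33, 48, 57, 89, 103, 117] → cuts [6, 13, 22, 35, 50, 59, 91, 105, 119]
  DwuVI (AGTA, off=3): starts [27, 43, 67, 76, 80] → cuts [30, 46, 70, 79, 83]

All cut coordinates (distinct, sorted): [6, 13, 22, 30, 35, 46, 50, 59, 70, 79, 83, 91, 105, 119]

Fragment lengths:
  [0,6): 6 bp
  [6,13): 7 bp
  [13,22): 9 bp
  [22,30): 8 bp
  [30,35): 5 bp
  [35,46): 11 bp
  [46,50): 4 bp
  [50,59): 9 bp
  [59,70): 11 bp
  [70,79): 9 bp
  [79,83): 4 bp
  [83,91): 8 bp
  [91,105): 14 bp
  [105,119): 14 bp
  [119,124): 5 bp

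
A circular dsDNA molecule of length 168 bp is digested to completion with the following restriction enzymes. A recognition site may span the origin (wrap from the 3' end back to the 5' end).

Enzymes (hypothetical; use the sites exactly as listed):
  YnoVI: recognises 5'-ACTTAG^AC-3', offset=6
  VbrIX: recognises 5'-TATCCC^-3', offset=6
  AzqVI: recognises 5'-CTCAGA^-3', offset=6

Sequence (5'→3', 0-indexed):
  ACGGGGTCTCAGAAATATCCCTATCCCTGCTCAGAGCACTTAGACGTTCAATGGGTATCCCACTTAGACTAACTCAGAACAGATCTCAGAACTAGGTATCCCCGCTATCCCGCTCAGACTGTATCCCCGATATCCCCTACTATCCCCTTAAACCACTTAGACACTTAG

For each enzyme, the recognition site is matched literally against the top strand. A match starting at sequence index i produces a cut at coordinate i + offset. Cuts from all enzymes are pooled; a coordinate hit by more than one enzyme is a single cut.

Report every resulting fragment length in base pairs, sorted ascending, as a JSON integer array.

[6,6,7,8,8,8,8,9,9,9,10,11,12,12,13,14,18]

Scan for sites:
  YnoVI (ACTTAGAC, off=6): starts [37, 61, 154, 162] → cuts [0, 43, 67, 160]
  VbrIX (TATCCC, off=6): starts [15, 21, 55, 96, 105, 121, 130, 140] → cuts [21, 27, 61, 102, 111, 127, 136, 146]
  AzqVI (CTCAGA, off=6): starts [7, 29, 72, 84, 112] → cuts [13, 35, 78, 90, 118]

All cut coordinates (distinct, sorted): [0, 13, 21, 27, 35, 43, 61, 67, 78, 90, 102, 111, 118, 127, 136, 146, 160]

Fragment lengths:
  0→13: 13 bp
  13→21: 8 bp
  21→27: 6 bp
  27→35: 8 bp
  35→43: 8 bp
  43→61: 18 bp
  61→67: 6 bp
  67→78: 11 bp
  78→90: 12 bp
  90→102: 12 bp
  102→111: 9 bp
  111→118: 7 bp
  118→127: 9 bp
  127→136: 9 bp
  136→146: 10 bp
  146→160: 14 bp
  160→0 (wrap): 168-160+0 = 8 bp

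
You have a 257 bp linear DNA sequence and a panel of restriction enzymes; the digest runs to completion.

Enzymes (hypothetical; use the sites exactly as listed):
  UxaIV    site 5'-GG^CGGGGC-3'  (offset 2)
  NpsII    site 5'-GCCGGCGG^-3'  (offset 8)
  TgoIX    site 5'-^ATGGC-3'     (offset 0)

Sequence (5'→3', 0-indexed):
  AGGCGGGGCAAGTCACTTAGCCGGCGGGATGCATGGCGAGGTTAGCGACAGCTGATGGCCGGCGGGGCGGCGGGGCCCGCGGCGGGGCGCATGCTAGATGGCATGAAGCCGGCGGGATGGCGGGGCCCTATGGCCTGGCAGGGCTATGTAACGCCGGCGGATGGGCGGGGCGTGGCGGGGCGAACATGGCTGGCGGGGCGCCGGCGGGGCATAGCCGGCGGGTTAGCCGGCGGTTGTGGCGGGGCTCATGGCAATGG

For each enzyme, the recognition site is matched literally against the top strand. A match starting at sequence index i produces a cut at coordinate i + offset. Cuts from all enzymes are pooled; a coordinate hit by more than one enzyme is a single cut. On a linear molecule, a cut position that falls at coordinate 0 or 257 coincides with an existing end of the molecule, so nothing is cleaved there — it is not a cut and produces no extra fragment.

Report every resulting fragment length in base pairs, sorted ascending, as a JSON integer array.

Per-enzyme occurrences:
  UxaIV GGCGGGGC/2: at [1, 60, 68, 80, 118, 163, 173, 191, 202, 237] ⇒ [3, 62, 70, 82, 120, 165, 175, 193, 204, 239]
  NpsII GCCGGCGG/8: at [19, 57, 107, 152, 199, 213, 225] ⇒ [27, 65, 115, 160, 207, 221, 233]
  TgoIX ATGGC/0: at [32, 54, 97, 116, 129, 185, 247] ⇒ [32, 54, 97, 116, 129, 185, 247]

All cut coordinates (distinct, sorted): [3, 27, 32, 54, 62, 65, 70, 82, 97, 115, 116, 120, 129, 160, 165, 175, 185, 193, 204, 207, 221, 233, 239, 247]

Fragments:
  [0,3): 3 bp
  [3,27): 24 bp
  [27,32): 5 bp
  [32,54): 22 bp
  [54,62): 8 bp
  [62,65): 3 bp
  [65,70): 5 bp
  [70,82): 12 bp
  [82,97): 15 bp
  [97,115): 18 bp
  [115,116): 1 bp
  [116,120): 4 bp
  [120,129): 9 bp
  [129,160): 31 bp
  [160,165): 5 bp
  [165,175): 10 bp
  [175,185): 10 bp
  [185,193): 8 bp
  [193,204): 11 bp
  [204,207): 3 bp
  [207,221): 14 bp
  [221,233): 12 bp
  [233,239): 6 bp
  [239,247): 8 bp
  [247,257): 10 bp

[1,3,3,3,4,5,5,5,6,8,8,8,9,10,10,10,11,12,12,14,15,18,22,24,31]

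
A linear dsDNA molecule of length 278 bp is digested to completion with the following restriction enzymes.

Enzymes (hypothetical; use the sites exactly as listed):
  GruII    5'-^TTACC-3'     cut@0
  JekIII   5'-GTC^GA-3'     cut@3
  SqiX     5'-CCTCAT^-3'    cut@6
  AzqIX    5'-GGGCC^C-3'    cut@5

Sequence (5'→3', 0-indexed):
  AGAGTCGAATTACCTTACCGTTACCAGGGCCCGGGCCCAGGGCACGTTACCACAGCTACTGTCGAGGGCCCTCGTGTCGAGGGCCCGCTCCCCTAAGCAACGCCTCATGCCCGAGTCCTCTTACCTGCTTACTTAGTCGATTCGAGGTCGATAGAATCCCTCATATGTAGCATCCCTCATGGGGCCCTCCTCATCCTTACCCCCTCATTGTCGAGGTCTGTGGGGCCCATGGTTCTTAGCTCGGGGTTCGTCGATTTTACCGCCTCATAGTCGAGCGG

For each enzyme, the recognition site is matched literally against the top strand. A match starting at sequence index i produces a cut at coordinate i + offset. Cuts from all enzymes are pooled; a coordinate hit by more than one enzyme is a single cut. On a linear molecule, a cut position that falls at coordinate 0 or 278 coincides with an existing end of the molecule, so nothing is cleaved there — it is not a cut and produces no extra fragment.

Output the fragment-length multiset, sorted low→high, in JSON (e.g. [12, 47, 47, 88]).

Site scan:
  GruII TTACC/0: at [9, 14, 20, 46, 120, 196, 256] ⇒ [9, 14, 20, 46, 120, 196, 256]
  JekIII GTCGA/3: at [3, 60, 75, 135, 146, 209, 249, 269] ⇒ [6, 63, 78, 138, 149, 212, 252, 272]
  SqiX CCTCAT/6: at [102, 158, 174, 188, 202, 262] ⇒ [108, 164, 180, 194, 208, 268]
  AzqIX GGGCCC/5: at [26, 32, 65, 80, 181, 222] ⇒ [31, 37, 70, 85, 186, 227]

Pooled cuts: [6, 9, 14, 20, 31, 37, 46, 63, 70, 78, 85, 108, 120, 138, 149, 164, 180, 186, 194, 196, 208, 212, 227, 252, 256, 268, 272]

Fragments:
  [0,6): 6 bp
  [6,9): 3 bp
  [9,14): 5 bp
  [14,20): 6 bp
  [20,31): 11 bp
  [31,37): 6 bp
  [37,46): 9 bp
  [46,63): 17 bp
  [63,70): 7 bp
  [70,78): 8 bp
  [78,85): 7 bp
  [85,108): 23 bp
  [108,120): 12 bp
  [120,138): 18 bp
  [138,149): 11 bp
  [149,164): 15 bp
  [164,180): 16 bp
  [180,186): 6 bp
  [186,194): 8 bp
  [194,196): 2 bp
  [196,208): 12 bp
  [208,212): 4 bp
  [212,227): 15 bp
  [227,252): 25 bp
  [252,256): 4 bp
  [256,268): 12 bp
  [268,272): 4 bp
  [272,278): 6 bp

[2,3,4,4,4,5,6,6,6,6,6,7,7,8,8,9,11,11,12,12,12,15,15,16,17,18,23,25]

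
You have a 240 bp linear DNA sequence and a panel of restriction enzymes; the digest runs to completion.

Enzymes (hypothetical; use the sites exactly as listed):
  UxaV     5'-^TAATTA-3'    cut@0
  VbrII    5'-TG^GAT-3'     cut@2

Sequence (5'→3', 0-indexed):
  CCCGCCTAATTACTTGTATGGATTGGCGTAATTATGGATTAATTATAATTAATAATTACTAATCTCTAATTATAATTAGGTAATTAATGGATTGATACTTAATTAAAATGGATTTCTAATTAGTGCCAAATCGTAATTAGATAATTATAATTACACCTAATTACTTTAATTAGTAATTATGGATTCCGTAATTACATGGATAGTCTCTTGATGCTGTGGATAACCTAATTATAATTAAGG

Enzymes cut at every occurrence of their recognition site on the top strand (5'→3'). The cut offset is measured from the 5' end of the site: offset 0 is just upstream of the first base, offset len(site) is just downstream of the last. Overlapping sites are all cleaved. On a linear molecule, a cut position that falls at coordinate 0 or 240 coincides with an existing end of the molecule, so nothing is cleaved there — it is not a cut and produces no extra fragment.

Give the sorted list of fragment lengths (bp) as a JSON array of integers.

Site scan:
  UxaV TAATTA/0: at [6, 28, 39, 45, 52, 66, 72, 80, 99, 116, 133, 141, 147, 157, 166, 173, 188, 225, 231] ⇒ [6, 28, 39, 45, 52, 66, 72, 80, 99, 116, 133, 141, 147, 157, 166, 173, 188, 225, 231]
  VbrII TGGAT/2: at [18, 34, 87, 108, 179, 196, 216] ⇒ [20, 36, 89, 110, 181, 198, 218]

Pooled cuts: [6, 20, 28, 36, 39, 45, 52, 66, 72, 80, 89, 99, 110, 116, 133, 141, 147, 157, 166, 173, 181, 188, 198, 218, 225, 231]

Fragments:
  [0,6): 6 bp
  [6,20): 14 bp
  [20,28): 8 bp
  [28,36): 8 bp
  [36,39): 3 bp
  [39,45): 6 bp
  [45,52): 7 bp
  [52,66): 14 bp
  [66,72): 6 bp
  [72,80): 8 bp
  [80,89): 9 bp
  [89,99): 10 bp
  [99,110): 11 bp
  [110,116): 6 bp
  [116,133): 17 bp
  [133,141): 8 bp
  [141,147): 6 bp
  [147,157): 10 bp
  [157,166): 9 bp
  [166,173): 7 bp
  [173,181): 8 bp
  [181,188): 7 bp
  [188,198): 10 bp
  [198,218): 20 bp
  [218,225): 7 bp
  [225,231): 6 bp
  [231,240): 9 bp

[3,6,6,6,6,6,6,7,7,7,7,8,8,8,8,8,9,9,9,10,10,10,11,14,14,17,20]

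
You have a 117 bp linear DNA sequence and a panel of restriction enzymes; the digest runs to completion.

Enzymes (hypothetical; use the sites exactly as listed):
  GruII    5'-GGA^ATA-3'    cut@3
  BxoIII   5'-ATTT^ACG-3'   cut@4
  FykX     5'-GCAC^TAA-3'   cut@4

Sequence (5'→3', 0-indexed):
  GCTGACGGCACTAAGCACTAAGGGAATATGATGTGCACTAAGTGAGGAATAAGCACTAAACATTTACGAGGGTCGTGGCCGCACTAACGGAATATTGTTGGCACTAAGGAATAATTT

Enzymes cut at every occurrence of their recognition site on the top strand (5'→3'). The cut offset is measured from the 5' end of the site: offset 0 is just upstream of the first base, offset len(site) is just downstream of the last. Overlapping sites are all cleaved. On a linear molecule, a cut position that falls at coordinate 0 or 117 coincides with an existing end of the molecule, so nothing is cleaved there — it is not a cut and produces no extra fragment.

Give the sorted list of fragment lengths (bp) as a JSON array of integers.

[6,7,7,7,7,8,9,10,11,13,13,19]

Scan for sites:
  GruII GGAATA/3: at [22, 45, 88, 107] ⇒ [25, 48, 91, 110]
  BxoIII ATTTACG/4: at [61] ⇒ [65]
  FykX GCACTAA/4: at [7, 14, 34, 52, 80, 100] ⇒ [11, 18, 38, 56, 84, 104]

All cut coordinates (distinct, sorted): [11, 18, 25, 38, 48, 56, 65, 84, 91, 104, 110]

Fragment lengths:
  [0,11): 11 bp
  [11,18): 7 bp
  [18,25): 7 bp
  [25,38): 13 bp
  [38,48): 10 bp
  [48,56): 8 bp
  [56,65): 9 bp
  [65,84): 19 bp
  [84,91): 7 bp
  [91,104): 13 bp
  [104,110): 6 bp
  [110,117): 7 bp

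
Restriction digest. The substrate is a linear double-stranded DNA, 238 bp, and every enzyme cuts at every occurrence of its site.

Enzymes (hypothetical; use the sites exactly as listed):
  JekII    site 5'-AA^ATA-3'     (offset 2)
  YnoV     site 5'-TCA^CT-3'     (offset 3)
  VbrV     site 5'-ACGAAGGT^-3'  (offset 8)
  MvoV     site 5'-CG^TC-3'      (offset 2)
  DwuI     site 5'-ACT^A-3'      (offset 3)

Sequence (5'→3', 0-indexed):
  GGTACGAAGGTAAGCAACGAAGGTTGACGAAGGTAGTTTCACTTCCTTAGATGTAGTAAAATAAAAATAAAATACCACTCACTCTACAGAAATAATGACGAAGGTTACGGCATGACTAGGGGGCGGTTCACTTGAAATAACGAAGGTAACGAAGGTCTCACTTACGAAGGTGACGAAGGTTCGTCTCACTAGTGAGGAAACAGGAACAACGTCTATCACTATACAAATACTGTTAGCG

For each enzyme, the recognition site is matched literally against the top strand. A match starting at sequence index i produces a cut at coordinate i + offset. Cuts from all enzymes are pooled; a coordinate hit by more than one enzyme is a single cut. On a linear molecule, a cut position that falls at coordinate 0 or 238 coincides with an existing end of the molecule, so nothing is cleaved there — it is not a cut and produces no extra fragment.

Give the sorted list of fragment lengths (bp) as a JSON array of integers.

[2,2,3,4,5,5,6,6,6,7,7,9,9,10,10,10,11,11,11,12,12,13,13,14,19,21]

Per-enzyme occurrences:
  JekII (AAATA, off=2): starts [58, 64, 69, 89, 134, 224] → cuts [60, 66, 71, 91, 136, 226]
  YnoV (TCACT, off=3): starts [38, 78, 127, 157, 185, 215] → cuts [41, 81, 130, 160, 188, 218]
  VbrV (ACGAAGGT, off=8): starts [3, 16, 26, 97, 139, 148, 163, 172] → cuts [11, 24, 34, 105, 147, 156, 171, 180]
  MvoV (CGTC, off=2): starts [181, 209] → cuts [183, 211]
  DwuI (ACTA, off=3): starts [114, 187, 217] → cuts [117, 190, 220]

All cut coordinates (distinct, sorted): [11, 24, 34, 41, 60, 66, 71, 81, 91, 105, 117, 130, 136, 147, 156, 160, 171, 180, 183, 188, 190, 211, 218, 220, 226]

Fragment lengths:
  [0,11): 11 bp
  [11,24): 13 bp
  [24,34): 10 bp
  [34,41): 7 bp
  [41,60): 19 bp
  [60,66): 6 bp
  [66,71): 5 bp
  [71,81): 10 bp
  [81,91): 10 bp
  [91,105): 14 bp
  [105,117): 12 bp
  [117,130): 13 bp
  [130,136): 6 bp
  [136,147): 11 bp
  [147,156): 9 bp
  [156,160): 4 bp
  [160,171): 11 bp
  [171,180): 9 bp
  [180,183): 3 bp
  [183,188): 5 bp
  [188,190): 2 bp
  [190,211): 21 bp
  [211,218): 7 bp
  [218,220): 2 bp
  [220,226): 6 bp
  [226,238): 12 bp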